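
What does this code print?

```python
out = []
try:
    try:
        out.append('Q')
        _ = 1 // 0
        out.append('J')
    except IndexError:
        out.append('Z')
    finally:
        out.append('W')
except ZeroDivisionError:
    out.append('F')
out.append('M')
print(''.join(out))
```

Execution trace: 'Q' (try body) → 'W' (finally) → 'F' (outer except ZeroDivisionError) → 'M' (after the try/except). Output: QWFM

Answer: QWFM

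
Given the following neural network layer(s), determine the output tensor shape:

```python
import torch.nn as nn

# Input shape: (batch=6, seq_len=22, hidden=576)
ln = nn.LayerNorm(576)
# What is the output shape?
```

Input: (6, 22, 576) -> Output: (6, 22, 576)

Answer: (6, 22, 576)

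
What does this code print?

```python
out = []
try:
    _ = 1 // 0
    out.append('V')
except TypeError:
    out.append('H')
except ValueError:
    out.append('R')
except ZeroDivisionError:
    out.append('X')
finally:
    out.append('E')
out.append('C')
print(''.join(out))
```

Execution trace: 'X' (except ZeroDivisionError) → 'E' (finally) → 'C' (after the try/except). Output: XEC

Answer: XEC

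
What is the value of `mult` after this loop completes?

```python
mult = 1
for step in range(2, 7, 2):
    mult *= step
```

Product of even numbers 2 to 6
`mult` takes the values: 1 → 2 → 8 → 48

Answer: 48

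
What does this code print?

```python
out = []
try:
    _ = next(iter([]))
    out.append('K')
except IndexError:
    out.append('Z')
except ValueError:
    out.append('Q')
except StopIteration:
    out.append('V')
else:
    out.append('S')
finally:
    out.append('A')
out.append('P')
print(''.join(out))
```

Execution trace: 'V' (except StopIteration) → 'A' (finally) → 'P' (after the try/except). Output: VAP

Answer: VAP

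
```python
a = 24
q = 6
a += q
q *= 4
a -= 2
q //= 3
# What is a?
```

Trace:
`a = 24` → a = 24
`q = 6` → q = 6
`a += q` → a = 30
`q *= 4` → q = 24
`a -= 2` → a = 28
`q //= 3` → q = 8
So a = 28

Answer: 28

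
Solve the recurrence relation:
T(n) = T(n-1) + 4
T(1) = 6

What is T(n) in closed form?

Unrolling: T(n) = T(1) + 4·(n-1) = 6 + 4(n-1) = 4n + 2.

Answer: T(n) = 4n + 2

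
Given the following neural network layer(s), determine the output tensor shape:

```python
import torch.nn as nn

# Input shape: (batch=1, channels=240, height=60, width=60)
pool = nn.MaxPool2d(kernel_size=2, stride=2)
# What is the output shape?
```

Input: (1, 240, 60, 60) -> Output: (1, 240, 30, 30)

Answer: (1, 240, 30, 30)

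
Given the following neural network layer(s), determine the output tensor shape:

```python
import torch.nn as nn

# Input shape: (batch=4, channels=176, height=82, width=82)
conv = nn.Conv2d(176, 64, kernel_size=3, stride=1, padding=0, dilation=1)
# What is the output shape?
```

Input: (4, 176, 82, 82) -> Output: (4, 64, 80, 80)

Answer: (4, 64, 80, 80)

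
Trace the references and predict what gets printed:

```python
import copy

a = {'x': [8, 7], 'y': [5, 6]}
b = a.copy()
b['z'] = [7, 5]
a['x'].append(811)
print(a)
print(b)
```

Key concept: shallow copy of dict with mutable values.
Step by step:
`a = {'x': [8, 7], 'y': [5, 6]}` → a = {'x': [8, 7], 'y': [5, 6]}
`b = a.copy()` → b = {'x': [8, 7], 'y': [5, 6]}
`b['z'] = [7, 5]` → b = {'x': [8, 7], 'y': [5, 6], 'z': [7, 5]}
`a['x'].append(811)` → a = {'x': [8, 7, 811], 'y': [5, 6]}; b = {'x': [8, 7, 811], 'y': [5, 6], 'z': [7, 5]}
`print(a)` → prints {'x': [8, 7, 811], 'y': [5, 6]}
`print(b)` → prints {'x': [8, 7, 811], 'y': [5, 6], 'z': [7, 5]}

Answer:
{'x': [8, 7, 811], 'y': [5, 6]}
{'x': [8, 7, 811], 'y': [5, 6], 'z': [7, 5]}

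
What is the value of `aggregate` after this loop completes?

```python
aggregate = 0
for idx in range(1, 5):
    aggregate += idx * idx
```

Sum of squares 1² to 4² = 30
`aggregate` takes the values: 0 → 1 → 5 → 14 → 30

Answer: 30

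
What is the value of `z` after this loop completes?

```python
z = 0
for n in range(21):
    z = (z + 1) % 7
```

Increment mod 7, 21 times = 0
`z` takes the values: 0 → 1 → 2 → 3 → 4 → 5 → 6 → 0 → 1 → 2 → 3 → 4 → 5 → 6 → 0 → 1 → 2 → 3 → 4 → 5 → 6 → 0

Answer: 0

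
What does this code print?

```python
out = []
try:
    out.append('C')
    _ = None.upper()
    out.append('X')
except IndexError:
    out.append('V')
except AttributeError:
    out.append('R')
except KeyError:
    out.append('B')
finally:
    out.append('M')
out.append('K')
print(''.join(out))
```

Execution trace: 'C' (try body) → 'R' (except AttributeError) → 'M' (finally) → 'K' (after the try/except). Output: CRMK

Answer: CRMK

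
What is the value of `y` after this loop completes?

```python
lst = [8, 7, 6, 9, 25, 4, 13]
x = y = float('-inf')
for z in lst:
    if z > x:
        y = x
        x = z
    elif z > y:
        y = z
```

Second largest (with repeats) in [8, 7, 6, 9, 25, 4, 13]
`y` takes the values: -inf → 7 → 8 → 9 → 13

Answer: 13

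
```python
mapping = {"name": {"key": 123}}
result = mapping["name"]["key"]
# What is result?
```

Trace:
`mapping = {"name": {"key": 123}}` → mapping = {'name': {'key': 123}}
`result = mapping["name"]["key"]` → result = 123
So result = 123

Answer: 123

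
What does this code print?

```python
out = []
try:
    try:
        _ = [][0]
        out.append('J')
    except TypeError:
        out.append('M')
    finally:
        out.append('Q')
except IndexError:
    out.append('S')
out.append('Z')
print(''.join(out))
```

Execution trace: 'Q' (inner finally) → 'S' (outer except IndexError) → 'Z' (after the try/except). Output: QSZ

Answer: QSZ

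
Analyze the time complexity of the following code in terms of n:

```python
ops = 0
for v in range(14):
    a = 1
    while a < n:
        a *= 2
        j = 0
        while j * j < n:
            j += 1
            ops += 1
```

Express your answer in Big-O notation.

Each loop level contributes: 1 × log n × √n. Multiplying the contributions gives O(√n log n).

Answer: O(√n log n)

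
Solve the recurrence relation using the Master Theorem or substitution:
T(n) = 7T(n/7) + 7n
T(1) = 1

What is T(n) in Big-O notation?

By Master Theorem: a=7, b=7, f(n)=7n. Since log_7(7) = 1 and f(n) = Θ(n^1), Case 2 applies. T(n) = O(n log n).

Answer: O(n log n)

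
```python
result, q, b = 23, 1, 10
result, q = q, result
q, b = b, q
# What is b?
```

Trace:
`result, q, b = 23, 1, 10` → result = 23; q = 1; b = 10
`result, q = q, result` → result = 1; q = 23
`q, b = b, q` → q = 10; b = 23
So b = 23

Answer: 23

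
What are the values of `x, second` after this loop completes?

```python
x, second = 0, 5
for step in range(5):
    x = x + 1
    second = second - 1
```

x goes 0→5, second goes 5→0
`x, second` takes the values: (0, 5) → (1, 5) → (1, 4) → (2, 4) → (2, 3) → (3, 3) → (3, 2) → (4, 2) → (4, 1) → (5, 1) → (5, 0)

Answer: 5, 0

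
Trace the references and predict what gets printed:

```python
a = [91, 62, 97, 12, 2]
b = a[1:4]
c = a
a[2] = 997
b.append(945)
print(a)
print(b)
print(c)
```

Key concept: slice vs alias.
Step by step:
`a = [91, 62, 97, 12, 2]` → a = [91, 62, 97, 12, 2]
`b = a[1:4]` → b = [62, 97, 12]
`c = a` → c = [91, 62, 97, 12, 2] (same object as a)
`a[2] = 997` → a = [91, 62, 997, 12, 2] (same object as c); c = [91, 62, 997, 12, 2] (same object as a)
`b.append(945)` → b = [62, 97, 12, 945]
`print(a)` → prints [91, 62, 997, 12, 2]
`print(b)` → prints [62, 97, 12, 945]
`print(c)` → prints [91, 62, 997, 12, 2]

Answer:
[91, 62, 997, 12, 2]
[62, 97, 12, 945]
[91, 62, 997, 12, 2]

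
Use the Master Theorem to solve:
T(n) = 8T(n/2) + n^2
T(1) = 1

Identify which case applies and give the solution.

a=8, b=2, f(n)=n^2. log_2(8) = 3. Since c=2 < 3, Case 1 applies: T(n) = Θ(n^log_b(a)) = O(n^3).

Answer: O(n^3) - Case 1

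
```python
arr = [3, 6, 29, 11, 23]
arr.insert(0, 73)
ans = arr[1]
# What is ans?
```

Trace:
`arr = [3, 6, 29, 11, 23]` → arr = [3, 6, 29, 11, 23]
`arr.insert(0, 73)` → arr = [73, 3, 6, 29, 11, 23]
`ans = arr[1]` → ans = 3
So ans = 3

Answer: 3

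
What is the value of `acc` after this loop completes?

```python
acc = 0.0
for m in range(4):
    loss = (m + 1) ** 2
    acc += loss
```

Sum of squared losses 1² + 2² + ... + 4²
`acc` takes the values: 0.0 → 1.0 → 5.0 → 14.0 → 30.0

Answer: 30.0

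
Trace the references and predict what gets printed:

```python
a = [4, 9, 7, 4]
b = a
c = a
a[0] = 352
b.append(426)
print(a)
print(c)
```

Key concept: multiple aliases.
Step by step:
`a = [4, 9, 7, 4]` → a = [4, 9, 7, 4]
`b = a` → b = [4, 9, 7, 4] (same object as a)
`c = a` → c = [4, 9, 7, 4] (same object as a, b)
`a[0] = 352` → a = [352, 9, 7, 4] (same object as b, c); b = [352, 9, 7, 4] (same object as a, c); c = [352, 9, 7, 4] (same object as a, b)
`b.append(426)` → a = [352, 9, 7, 4, 426] (same object as b, c); b = [352, 9, 7, 4, 426] (same object as a, c); c = [352, 9, 7, 4, 426] (same object as a, b)
`print(a)` → prints [352, 9, 7, 4, 426]
`print(c)` → prints [352, 9, 7, 4, 426]

Answer:
[352, 9, 7, 4, 426]
[352, 9, 7, 4, 426]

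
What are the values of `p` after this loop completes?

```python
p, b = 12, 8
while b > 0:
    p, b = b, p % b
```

GCD of 12 and 8
`p` takes the values: 12 → 8 → 4

Answer: 4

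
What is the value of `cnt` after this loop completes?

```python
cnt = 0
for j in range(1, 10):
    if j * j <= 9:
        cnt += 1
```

Count numbers where j² ≤ 9
`cnt` takes the values: 0 → 1 → 2 → 3

Answer: 3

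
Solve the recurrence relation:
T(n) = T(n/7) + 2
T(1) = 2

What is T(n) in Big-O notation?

Each step divides n by 7 and adds 2. After log_7(n) steps we reach T(1)=2. So T(n) = 2·log_7(n) + 2 = O(log n).

Answer: O(log n)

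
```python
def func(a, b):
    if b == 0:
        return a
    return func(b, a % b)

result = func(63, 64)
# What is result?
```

func(63, 64) -> func(64, 63) -> func(63, 1) -> func(1, 0) -> 1

Answer: 1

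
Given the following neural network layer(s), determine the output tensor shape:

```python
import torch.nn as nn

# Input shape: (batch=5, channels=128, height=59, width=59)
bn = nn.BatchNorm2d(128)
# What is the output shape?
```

Input: (5, 128, 59, 59) -> Output: (5, 128, 59, 59)

Answer: (5, 128, 59, 59)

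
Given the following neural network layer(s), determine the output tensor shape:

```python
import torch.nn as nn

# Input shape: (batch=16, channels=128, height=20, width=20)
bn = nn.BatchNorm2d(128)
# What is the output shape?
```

Input: (16, 128, 20, 20) -> Output: (16, 128, 20, 20)

Answer: (16, 128, 20, 20)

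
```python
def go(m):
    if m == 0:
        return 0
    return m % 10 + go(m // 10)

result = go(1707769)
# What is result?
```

Sum of digits of 1707769: 9 + 6 + 7 + 7 + 0 + 7 + 1 = 37

Answer: 37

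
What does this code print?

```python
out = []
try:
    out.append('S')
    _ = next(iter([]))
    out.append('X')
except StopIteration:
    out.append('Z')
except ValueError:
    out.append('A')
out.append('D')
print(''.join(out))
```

Execution trace: 'S' (try body) → 'Z' (except StopIteration) → 'D' (after the try/except). Output: SZD

Answer: SZD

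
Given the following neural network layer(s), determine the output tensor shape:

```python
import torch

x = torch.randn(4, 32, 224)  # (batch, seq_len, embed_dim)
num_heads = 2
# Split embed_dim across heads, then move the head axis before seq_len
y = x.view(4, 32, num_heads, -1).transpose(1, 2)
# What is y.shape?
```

Input: (4, 32, 224) -> head_dim = 224 // 2 = 112; after view: (4, 32, 2, 112) -> after transpose(1, 2): (4, 2, 32, 112) -> Output: (4, 2, 32, 112)

Answer: (4, 2, 32, 112)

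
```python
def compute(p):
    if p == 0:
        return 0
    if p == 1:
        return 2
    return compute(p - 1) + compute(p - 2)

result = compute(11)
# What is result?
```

Build up from base cases: compute(0)=0, compute(1)=2, compute(2)=2, compute(3)=4, compute(4)=6, compute(5)=10, compute(6)=16, ..., compute(11)=178

Answer: 178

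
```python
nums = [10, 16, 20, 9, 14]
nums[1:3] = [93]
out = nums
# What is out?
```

Trace:
`nums = [10, 16, 20, 9, 14]` → nums = [10, 16, 20, 9, 14]
`nums[1:3] = [93]` → nums = [10, 93, 9, 14]
`out = nums` → out = [10, 93, 9, 14]
So out = [10, 93, 9, 14]

Answer: [10, 93, 9, 14]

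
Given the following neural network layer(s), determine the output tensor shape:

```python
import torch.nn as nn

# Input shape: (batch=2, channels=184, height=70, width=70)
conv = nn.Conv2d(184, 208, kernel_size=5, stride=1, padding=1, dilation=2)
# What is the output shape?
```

Input: (2, 184, 70, 70) -> Output: (2, 208, 64, 64)

Answer: (2, 208, 64, 64)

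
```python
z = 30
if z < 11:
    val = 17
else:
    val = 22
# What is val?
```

Trace:
`z = 30` → z = 30
`if z < 11: ...` → z < 11 is False, take else branch → val = 22
So val = 22

Answer: 22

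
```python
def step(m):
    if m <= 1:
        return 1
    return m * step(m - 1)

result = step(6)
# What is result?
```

step(6) = 6 * 5 * 4 * 3 * 2 * 1 = 720

Answer: 720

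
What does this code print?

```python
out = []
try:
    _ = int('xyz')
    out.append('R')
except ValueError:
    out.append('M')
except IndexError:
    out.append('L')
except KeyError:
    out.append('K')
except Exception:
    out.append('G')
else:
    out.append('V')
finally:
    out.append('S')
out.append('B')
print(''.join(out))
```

Execution trace: 'M' (except ValueError) → 'S' (finally) → 'B' (after the try/except). Output: MSB

Answer: MSB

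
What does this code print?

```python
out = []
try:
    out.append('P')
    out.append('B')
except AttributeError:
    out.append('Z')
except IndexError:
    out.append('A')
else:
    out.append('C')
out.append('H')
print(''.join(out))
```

Execution trace: 'P' (try body) → 'B' (try body, no exception) → 'C' (else) → 'H' (after the try/except). Output: PBCH

Answer: PBCH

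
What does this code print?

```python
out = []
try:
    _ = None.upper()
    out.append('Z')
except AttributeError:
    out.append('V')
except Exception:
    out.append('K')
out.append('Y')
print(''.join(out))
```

Execution trace: 'V' (except AttributeError) → 'Y' (after the try/except). Output: VY

Answer: VY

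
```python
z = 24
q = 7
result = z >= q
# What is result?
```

Trace:
`z = 24` → z = 24
`q = 7` → q = 7
`result = z >= q` → result = True
So result = True

Answer: True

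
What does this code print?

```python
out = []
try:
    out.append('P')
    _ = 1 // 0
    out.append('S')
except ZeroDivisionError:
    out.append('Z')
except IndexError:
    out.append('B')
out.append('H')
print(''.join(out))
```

Execution trace: 'P' (try body) → 'Z' (except ZeroDivisionError) → 'H' (after the try/except). Output: PZH

Answer: PZH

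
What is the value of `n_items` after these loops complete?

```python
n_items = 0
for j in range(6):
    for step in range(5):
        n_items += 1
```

6 * 5 = 30
`n_items` takes the values: 0 → 1 → 2 → 3 → 4 → 5 → 6 → 7 → 8 → 9 → 10 → 11 → 12 → 13 → 14 → 15 → 16 → 17 → 18 → 19 → 20 → 21 → 22 → 23 → 24 → 25 → 26 → 27 → 28 → 29 → 30

Answer: 30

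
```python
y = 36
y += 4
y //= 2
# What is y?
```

Trace:
`y = 36` → y = 36
`y += 4` → y = 40
`y //= 2` → y = 20
So y = 20

Answer: 20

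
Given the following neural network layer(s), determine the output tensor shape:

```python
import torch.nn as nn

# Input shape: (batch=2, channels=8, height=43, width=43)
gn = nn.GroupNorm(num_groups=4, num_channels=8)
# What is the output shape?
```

Input: (2, 8, 43, 43) -> Output: (2, 8, 43, 43)

Answer: (2, 8, 43, 43)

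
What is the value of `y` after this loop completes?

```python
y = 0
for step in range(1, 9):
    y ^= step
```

XOR of 1 to 8
`y` takes the values: 0 → 1 → 3 → 0 → 4 → 1 → 7 → 0 → 8

Answer: 8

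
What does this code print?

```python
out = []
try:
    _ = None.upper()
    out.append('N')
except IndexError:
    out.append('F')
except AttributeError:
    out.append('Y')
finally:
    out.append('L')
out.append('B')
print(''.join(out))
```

Execution trace: 'Y' (except AttributeError) → 'L' (finally) → 'B' (after the try/except). Output: YLB

Answer: YLB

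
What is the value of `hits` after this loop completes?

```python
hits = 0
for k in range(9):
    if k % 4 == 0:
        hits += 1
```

Count numbers divisible by 4 in range(9)
`hits` takes the values: 0 → 1 → 2 → 3

Answer: 3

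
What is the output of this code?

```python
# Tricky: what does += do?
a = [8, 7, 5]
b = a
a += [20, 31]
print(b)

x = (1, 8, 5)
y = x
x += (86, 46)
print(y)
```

Key concept: += behavior differs for mutable vs immutable.
Step by step:
`a = [8, 7, 5]` → a = [8, 7, 5]
`b = a` → b = [8, 7, 5] (same object as a)
`a += [20, 31]` → a = [8, 7, 5, 20, 31] (same object as b); b = [8, 7, 5, 20, 31] (same object as a)
`print(b)` → prints [8, 7, 5, 20, 31]
`x = (1, 8, 5)` → x = (1, 8, 5)
`y = x` → y = (1, 8, 5)
`x += (86, 46)` → x = (1, 8, 5, 86, 46)
`print(y)` → prints (1, 8, 5)

Answer:
[8, 7, 5, 20, 31]
(1, 8, 5)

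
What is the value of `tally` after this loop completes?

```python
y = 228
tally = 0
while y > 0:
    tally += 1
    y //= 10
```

Count digits by repeated division by 10
`tally` takes the values: 0 → 1 → 2 → 3

Answer: 3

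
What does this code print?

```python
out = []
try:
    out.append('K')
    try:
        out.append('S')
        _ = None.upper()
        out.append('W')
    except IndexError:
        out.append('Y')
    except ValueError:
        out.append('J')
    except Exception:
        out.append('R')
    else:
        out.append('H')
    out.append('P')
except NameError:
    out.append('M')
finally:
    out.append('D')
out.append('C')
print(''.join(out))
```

Execution trace: 'K' (try body) → 'S' (inner try body) → 'R' (inner except Exception) → 'P' (try body, no exception) → 'D' (finally) → 'C' (after the try/except). Output: KSRPDC

Answer: KSRPDC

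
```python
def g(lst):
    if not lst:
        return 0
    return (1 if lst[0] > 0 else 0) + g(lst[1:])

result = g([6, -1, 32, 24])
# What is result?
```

Count of positive elements in [6, -1, 32, 24] = 3

Answer: 3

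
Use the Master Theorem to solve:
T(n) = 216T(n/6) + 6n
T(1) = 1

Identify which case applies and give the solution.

a=216, b=6, f(n)=6n. log_6(216) = 3. Since c=1 < 3, Case 1 applies: T(n) = Θ(n^log_b(a)) = O(n^3).

Answer: O(n^3) - Case 1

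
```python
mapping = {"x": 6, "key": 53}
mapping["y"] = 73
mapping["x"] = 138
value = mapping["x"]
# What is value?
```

Trace:
`mapping = {"x": 6, "key": 53}` → mapping = {'x': 6, 'key': 53}
`mapping["y"] = 73` → mapping = {'x': 6, 'key': 53, 'y': 73}
`mapping["x"] = 138` → mapping = {'x': 138, 'key': 53, 'y': 73}
`value = mapping["x"]` → value = 138
So value = 138

Answer: 138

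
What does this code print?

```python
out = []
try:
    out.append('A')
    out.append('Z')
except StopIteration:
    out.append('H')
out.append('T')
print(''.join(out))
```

Execution trace: 'A' (try body) → 'Z' (try body, no exception) → 'T' (after the try/except). Output: AZT

Answer: AZT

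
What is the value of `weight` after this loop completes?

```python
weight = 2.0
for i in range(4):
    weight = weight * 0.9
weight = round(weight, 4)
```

Exponential decay: 2.0 * 0.9^4
`weight` takes the values: 2.0 → 1.8 → 1.62 → 1.458 → 1.3122

Answer: 1.3122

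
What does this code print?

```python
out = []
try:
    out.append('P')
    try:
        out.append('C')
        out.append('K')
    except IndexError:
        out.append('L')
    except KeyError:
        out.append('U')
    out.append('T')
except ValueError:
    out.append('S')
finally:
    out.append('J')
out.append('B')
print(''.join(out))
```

Execution trace: 'P' (try body) → 'C' (inner try body) → 'K' (inner try body, no exception) → 'T' (try body, no exception) → 'J' (finally) → 'B' (after the try/except). Output: PCKTJB

Answer: PCKTJB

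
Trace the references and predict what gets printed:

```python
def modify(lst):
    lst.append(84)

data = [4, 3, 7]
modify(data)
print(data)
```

Key concept: function modifies passed list.
Step by step:
`data = [4, 3, 7]` → data = [4, 3, 7]
`modify(data)` → data = [4, 3, 7, 84]
`print(data)` → prints [4, 3, 7, 84]

Answer: [4, 3, 7, 84]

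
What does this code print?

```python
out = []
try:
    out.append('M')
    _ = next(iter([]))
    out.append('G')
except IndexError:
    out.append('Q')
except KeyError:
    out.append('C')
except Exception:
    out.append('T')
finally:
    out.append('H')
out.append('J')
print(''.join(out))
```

Execution trace: 'M' (try body) → 'T' (except Exception) → 'H' (finally) → 'J' (after the try/except). Output: MTHJ

Answer: MTHJ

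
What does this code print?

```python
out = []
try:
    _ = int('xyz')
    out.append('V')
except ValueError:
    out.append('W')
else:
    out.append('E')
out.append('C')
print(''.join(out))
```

Execution trace: 'W' (except ValueError) → 'C' (after the try/except). Output: WC

Answer: WC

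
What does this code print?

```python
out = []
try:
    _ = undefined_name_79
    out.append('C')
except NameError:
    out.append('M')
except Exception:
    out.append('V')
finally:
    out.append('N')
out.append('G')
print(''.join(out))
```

Execution trace: 'M' (except NameError) → 'N' (finally) → 'G' (after the try/except). Output: MNG

Answer: MNG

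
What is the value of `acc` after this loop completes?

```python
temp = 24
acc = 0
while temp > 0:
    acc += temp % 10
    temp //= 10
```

Sum digits of 24
`acc` takes the values: 0 → 4 → 6

Answer: 6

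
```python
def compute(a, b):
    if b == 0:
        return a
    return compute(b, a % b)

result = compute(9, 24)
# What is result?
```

compute(9, 24) -> compute(24, 9) -> compute(9, 6) -> compute(6, 3) -> compute(3, 0) -> 3

Answer: 3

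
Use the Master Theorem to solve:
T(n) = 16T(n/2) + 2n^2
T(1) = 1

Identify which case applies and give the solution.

a=16, b=2, f(n)=2n^2. log_2(16) = 4. Since c=2 < 4, Case 1 applies: T(n) = Θ(n^log_b(a)) = O(n^4).

Answer: O(n^4) - Case 1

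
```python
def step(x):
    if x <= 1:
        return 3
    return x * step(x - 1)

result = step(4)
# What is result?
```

step(4) = 4 * 3 * 2 * 3 = 72

Answer: 72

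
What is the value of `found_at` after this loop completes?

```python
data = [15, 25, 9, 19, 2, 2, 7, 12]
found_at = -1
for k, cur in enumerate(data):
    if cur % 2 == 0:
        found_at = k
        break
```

First even number index in [15, 25, 9, 19, 2, 2, 7, 12]
`found_at` takes the values: -1 → 4

Answer: 4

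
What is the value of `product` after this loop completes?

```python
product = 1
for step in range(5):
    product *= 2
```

2^5 = 32
`product` takes the values: 1 → 2 → 4 → 8 → 16 → 32

Answer: 32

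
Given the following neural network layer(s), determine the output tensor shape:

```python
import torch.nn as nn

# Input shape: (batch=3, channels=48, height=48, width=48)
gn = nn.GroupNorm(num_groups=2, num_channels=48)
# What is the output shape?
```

Input: (3, 48, 48, 48) -> Output: (3, 48, 48, 48)

Answer: (3, 48, 48, 48)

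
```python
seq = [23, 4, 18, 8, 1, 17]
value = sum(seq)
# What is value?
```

Trace:
`seq = [23, 4, 18, 8, 1, 17]` → seq = [23, 4, 18, 8, 1, 17]
`value = sum(seq)` → value = 71
So value = 71

Answer: 71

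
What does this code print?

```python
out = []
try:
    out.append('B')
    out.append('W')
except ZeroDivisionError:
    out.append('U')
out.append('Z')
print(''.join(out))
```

Execution trace: 'B' (try body) → 'W' (try body, no exception) → 'Z' (after the try/except). Output: BWZ

Answer: BWZ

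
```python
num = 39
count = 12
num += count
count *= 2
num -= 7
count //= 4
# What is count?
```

Trace:
`num = 39` → num = 39
`count = 12` → count = 12
`num += count` → num = 51
`count *= 2` → count = 24
`num -= 7` → num = 44
`count //= 4` → count = 6
So count = 6

Answer: 6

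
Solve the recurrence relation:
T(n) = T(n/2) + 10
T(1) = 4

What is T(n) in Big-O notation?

Each step divides n by 2 and adds 10. After log_2(n) steps we reach T(1)=4. So T(n) = 10·log_2(n) + 4 = O(log n).

Answer: O(log n)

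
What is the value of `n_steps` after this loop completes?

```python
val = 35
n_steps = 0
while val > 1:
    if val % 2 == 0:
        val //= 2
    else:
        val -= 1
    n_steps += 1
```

Steps to reduce 35 to 1
`n_steps` takes the values: 0 → 1 → 2 → 3 → 4 → 5 → 6 → 7

Answer: 7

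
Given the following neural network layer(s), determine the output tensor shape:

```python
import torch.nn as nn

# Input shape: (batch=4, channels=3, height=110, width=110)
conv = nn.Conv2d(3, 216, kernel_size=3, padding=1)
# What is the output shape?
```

Input: (4, 3, 110, 110) -> Output: (4, 216, 110, 110)

Answer: (4, 216, 110, 110)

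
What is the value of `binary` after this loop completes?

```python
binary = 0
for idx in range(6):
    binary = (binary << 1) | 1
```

Build 6 consecutive 1-bits: 0b111111
`binary` takes the values: 0 → 1 → 3 → 7 → 15 → 31 → 63

Answer: 63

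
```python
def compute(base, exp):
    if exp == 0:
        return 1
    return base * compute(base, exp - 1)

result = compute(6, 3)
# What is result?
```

compute(6, 3) = 6 * 6 * 6 = 216

Answer: 216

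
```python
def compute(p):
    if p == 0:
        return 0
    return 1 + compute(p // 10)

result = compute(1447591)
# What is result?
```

Count of digits of 1447591: 7

Answer: 7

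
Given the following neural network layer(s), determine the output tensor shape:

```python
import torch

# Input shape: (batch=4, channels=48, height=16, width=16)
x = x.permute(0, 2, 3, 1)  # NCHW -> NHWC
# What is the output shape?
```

Input: (4, 48, 16, 16) -> Output: (4, 16, 16, 48)

Answer: (4, 16, 16, 48)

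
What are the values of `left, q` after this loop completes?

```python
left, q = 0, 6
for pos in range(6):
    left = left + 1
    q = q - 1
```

left goes 0→6, q goes 6→0
`left, q` takes the values: (0, 6) → (1, 6) → (1, 5) → (2, 5) → (2, 4) → (3, 4) → (3, 3) → (4, 3) → (4, 2) → (5, 2) → (5, 1) → (6, 1) → (6, 0)

Answer: 6, 0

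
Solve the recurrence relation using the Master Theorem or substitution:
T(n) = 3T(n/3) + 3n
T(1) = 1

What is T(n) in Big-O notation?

By Master Theorem: a=3, b=3, f(n)=3n. Since log_3(3) = 1 and f(n) = Θ(n^1), Case 2 applies. T(n) = O(n log n).

Answer: O(n log n)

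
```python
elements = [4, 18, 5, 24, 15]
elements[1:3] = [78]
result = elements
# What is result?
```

Trace:
`elements = [4, 18, 5, 24, 15]` → elements = [4, 18, 5, 24, 15]
`elements[1:3] = [78]` → elements = [4, 78, 24, 15]
`result = elements` → result = [4, 78, 24, 15]
So result = [4, 78, 24, 15]

Answer: [4, 78, 24, 15]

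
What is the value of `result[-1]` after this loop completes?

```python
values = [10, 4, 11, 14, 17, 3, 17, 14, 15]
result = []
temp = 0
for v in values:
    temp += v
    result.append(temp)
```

Cumulative sum ends at 105
`result` takes the values: [] → [10] → [10, 14] → [10, 14, 25] → [10, 14, 25, 39] → [10, 14, 25, 39, 56] → [10, 14, 25, 39, 56, 59] → [10, 14, 25, 39, 56, 59, 76] → [10, 14, 25, 39, 56, 59, 76, 90] → [10, 14, 25, 39, 56, 59, 76, 90, 105]
So `result[-1]` = 105

Answer: 105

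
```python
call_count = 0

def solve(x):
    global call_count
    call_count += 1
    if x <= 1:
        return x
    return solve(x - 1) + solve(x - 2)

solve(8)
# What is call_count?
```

Calls(x) = 1 + Calls(x-1) + Calls(x-2); Calls(0)=Calls(1)=1. For x=8 this gives 67.

Answer: 67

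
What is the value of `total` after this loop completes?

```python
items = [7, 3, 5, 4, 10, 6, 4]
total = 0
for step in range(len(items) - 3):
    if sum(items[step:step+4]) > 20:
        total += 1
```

Count windows with sum > 20
`total` takes the values: 0 → 1 → 2 → 3

Answer: 3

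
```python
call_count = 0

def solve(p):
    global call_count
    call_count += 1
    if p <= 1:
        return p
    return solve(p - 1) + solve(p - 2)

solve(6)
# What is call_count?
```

Calls(p) = 1 + Calls(p-1) + Calls(p-2); Calls(0)=Calls(1)=1. For p=6 this gives 25.

Answer: 25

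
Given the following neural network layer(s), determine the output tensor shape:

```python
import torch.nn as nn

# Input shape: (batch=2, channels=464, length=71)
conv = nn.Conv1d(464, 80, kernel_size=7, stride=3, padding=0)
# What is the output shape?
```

Input: (2, 464, 71) -> Output: (2, 80, 22)

Answer: (2, 80, 22)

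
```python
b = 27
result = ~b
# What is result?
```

Trace:
`b = 27` → b = 27
`result = ~b` → result = -28
So result = -28

Answer: -28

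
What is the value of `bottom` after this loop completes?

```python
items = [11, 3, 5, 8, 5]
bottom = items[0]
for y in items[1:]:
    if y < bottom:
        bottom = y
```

Minimum of [11, 3, 5, 8, 5]
`bottom` takes the values: 11 → 3

Answer: 3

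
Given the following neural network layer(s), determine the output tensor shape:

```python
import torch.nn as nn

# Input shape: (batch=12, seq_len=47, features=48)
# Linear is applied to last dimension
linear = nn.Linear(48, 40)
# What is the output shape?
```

Input: (12, 47, 48) -> Output: (12, 47, 40)

Answer: (12, 47, 40)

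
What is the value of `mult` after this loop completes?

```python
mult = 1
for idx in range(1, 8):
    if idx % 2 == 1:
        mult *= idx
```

Product of odd numbers 1 to 7
`mult` takes the values: 1 → 3 → 15 → 105

Answer: 105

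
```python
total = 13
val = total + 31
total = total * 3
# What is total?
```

Trace:
`total = 13` → total = 13
`val = total + 31` → val = 44
`total = total * 3` → total = 39
So total = 39

Answer: 39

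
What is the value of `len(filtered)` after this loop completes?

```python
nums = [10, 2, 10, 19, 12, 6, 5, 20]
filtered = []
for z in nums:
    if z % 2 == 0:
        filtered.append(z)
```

Count even numbers in [10, 2, 10, 19, 12, 6, 5, 20]
`filtered` takes the values: [] → [10] → [10, 2] → [10, 2, 10] → [10, 2, 10, 12] → [10, 2, 10, 12, 6] → [10, 2, 10, 12, 6, 20]
So `len(filtered)` = 6

Answer: 6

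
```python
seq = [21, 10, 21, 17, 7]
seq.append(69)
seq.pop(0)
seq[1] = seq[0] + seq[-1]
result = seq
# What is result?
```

Trace:
`seq = [21, 10, 21, 17, 7]` → seq = [21, 10, 21, 17, 7]
`seq.append(69)` → seq = [21, 10, 21, 17, 7, 69]
`seq.pop(0)` → seq = [10, 21, 17, 7, 69]
`seq[1] = seq[0] + seq[-1]` → seq = [10, 79, 17, 7, 69]
`result = seq` → result = [10, 79, 17, 7, 69]
So result = [10, 79, 17, 7, 69]

Answer: [10, 79, 17, 7, 69]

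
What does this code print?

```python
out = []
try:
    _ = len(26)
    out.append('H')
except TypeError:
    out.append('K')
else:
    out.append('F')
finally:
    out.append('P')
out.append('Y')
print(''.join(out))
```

Execution trace: 'K' (except TypeError) → 'P' (finally) → 'Y' (after the try/except). Output: KPY

Answer: KPY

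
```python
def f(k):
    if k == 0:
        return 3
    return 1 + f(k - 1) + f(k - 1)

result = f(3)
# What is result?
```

f(k) = 1 + 2·f(k-1), f(0)=3. Closed form: (3+1)·2^3 - 1 = 31.

Answer: 31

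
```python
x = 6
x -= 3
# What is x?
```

Trace:
`x = 6` → x = 6
`x -= 3` → x = 3
So x = 3

Answer: 3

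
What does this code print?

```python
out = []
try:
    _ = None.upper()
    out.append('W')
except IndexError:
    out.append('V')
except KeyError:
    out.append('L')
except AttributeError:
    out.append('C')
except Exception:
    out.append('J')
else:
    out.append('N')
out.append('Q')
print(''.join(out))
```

Execution trace: 'C' (except AttributeError) → 'Q' (after the try/except). Output: CQ

Answer: CQ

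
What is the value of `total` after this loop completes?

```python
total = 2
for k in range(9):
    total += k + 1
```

Start at 2, add 1 to 9 = 47
`total` takes the values: 2 → 3 → 5 → 8 → 12 → 17 → 23 → 30 → 38 → 47

Answer: 47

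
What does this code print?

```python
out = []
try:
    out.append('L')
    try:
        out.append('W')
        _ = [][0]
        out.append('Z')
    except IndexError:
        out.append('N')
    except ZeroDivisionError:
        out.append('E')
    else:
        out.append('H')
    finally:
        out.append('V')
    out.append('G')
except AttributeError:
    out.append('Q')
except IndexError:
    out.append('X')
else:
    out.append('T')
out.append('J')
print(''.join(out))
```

Execution trace: 'L' (try body) → 'W' (inner try body) → 'N' (inner except IndexError) → 'V' (inner finally) → 'G' (try body, no exception) → 'T' (else) → 'J' (after the try/except). Output: LWNVGTJ

Answer: LWNVGTJ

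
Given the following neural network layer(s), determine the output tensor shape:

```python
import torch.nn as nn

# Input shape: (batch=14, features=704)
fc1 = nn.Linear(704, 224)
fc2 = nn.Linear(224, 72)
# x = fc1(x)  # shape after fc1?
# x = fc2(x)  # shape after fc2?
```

Input: (14, 704) -> after fc1: (14, 224) -> Output: (14, 72)

Answer: (14, 72)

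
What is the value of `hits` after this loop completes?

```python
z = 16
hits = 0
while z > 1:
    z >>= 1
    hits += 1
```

Count right shifts until 1
`hits` takes the values: 0 → 1 → 2 → 3 → 4

Answer: 4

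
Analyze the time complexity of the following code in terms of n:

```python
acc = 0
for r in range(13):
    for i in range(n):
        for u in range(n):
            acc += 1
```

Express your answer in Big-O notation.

Each loop level contributes: 1 × n × n. Multiplying the contributions gives O(n^2).

Answer: O(n^2)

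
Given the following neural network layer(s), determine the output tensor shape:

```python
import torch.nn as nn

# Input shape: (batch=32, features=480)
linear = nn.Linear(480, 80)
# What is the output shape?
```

Input: (32, 480) -> Output: (32, 80)

Answer: (32, 80)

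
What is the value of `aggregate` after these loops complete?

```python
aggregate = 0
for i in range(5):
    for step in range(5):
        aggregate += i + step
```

Sum of all i+step for i,step in 5x5
`aggregate` takes the values: 0 → 1 → 3 → 6 → 10 → 11 → 13 → 16 → 20 → 25 → 27 → 30 → 34 → 39 → 45 → 48 → 52 → 57 → 63 → 70 → 74 → 79 → 85 → 92 → 100

Answer: 100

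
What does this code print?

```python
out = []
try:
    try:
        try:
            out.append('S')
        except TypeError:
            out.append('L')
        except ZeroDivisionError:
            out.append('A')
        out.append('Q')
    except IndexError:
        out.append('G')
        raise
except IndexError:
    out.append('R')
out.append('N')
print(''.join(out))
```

Execution trace: 'S' (inner try body, no exception) → 'Q' (try body, no exception) → 'N' (after the try/except). Output: SQN

Answer: SQN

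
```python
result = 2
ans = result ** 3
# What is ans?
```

Trace:
`result = 2` → result = 2
`ans = result ** 3` → ans = 8
So ans = 8

Answer: 8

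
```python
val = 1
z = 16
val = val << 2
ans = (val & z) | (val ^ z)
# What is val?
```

Trace:
`val = 1` → val = 1
`z = 16` → z = 16
`val = val << 2` → val = 4
`ans = (val & z) | (val ^ z)` → ans = 20
So val = 4

Answer: 4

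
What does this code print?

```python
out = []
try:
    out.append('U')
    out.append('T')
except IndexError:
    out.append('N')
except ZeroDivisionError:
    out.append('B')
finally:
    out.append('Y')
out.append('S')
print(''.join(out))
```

Execution trace: 'U' (try body) → 'T' (try body, no exception) → 'Y' (finally) → 'S' (after the try/except). Output: UTYS

Answer: UTYS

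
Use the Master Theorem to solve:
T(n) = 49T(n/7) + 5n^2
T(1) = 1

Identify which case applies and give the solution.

a=49, b=7, f(n)=5n^2. log_7(49) = 2. Since c=2 = 2, Case 2 applies: T(n) = Θ(n^log_b(a) · log n) = O(n^2 log n).

Answer: O(n^2 log n) - Case 2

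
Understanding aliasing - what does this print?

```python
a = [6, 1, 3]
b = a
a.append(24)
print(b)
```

Key concept: basic list aliasing.
Step by step:
`a = [6, 1, 3]` → a = [6, 1, 3]
`b = a` → b = [6, 1, 3] (same object as a)
`a.append(24)` → a = [6, 1, 3, 24] (same object as b); b = [6, 1, 3, 24] (same object as a)
`print(b)` → prints [6, 1, 3, 24]

Answer: [6, 1, 3, 24]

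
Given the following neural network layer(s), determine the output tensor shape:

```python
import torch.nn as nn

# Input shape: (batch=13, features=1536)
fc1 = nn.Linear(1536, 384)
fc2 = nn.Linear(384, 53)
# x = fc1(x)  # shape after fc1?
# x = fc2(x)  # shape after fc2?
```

Input: (13, 1536) -> after fc1: (13, 384) -> Output: (13, 53)

Answer: (13, 53)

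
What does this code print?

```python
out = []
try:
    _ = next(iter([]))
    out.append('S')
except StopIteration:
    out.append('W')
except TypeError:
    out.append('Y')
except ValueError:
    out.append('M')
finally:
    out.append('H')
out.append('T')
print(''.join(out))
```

Execution trace: 'W' (except StopIteration) → 'H' (finally) → 'T' (after the try/except). Output: WHT

Answer: WHT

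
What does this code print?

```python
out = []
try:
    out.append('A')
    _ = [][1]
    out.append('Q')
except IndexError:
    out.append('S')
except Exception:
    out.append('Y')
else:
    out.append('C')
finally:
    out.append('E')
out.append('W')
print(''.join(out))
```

Execution trace: 'A' (try body) → 'S' (except IndexError) → 'E' (finally) → 'W' (after the try/except). Output: ASEW

Answer: ASEW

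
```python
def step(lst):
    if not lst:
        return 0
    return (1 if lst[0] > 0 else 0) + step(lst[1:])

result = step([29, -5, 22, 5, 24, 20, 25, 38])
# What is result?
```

Count of positive elements in [29, -5, 22, 5, 24, 20, 25, 38] = 7

Answer: 7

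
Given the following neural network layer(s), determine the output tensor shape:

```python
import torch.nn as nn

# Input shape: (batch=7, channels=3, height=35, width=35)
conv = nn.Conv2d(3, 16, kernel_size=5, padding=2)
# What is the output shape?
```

Input: (7, 3, 35, 35) -> Output: (7, 16, 35, 35)

Answer: (7, 16, 35, 35)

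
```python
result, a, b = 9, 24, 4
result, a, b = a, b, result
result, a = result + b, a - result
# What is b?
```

Trace:
`result, a, b = 9, 24, 4` → result = 9; a = 24; b = 4
`result, a, b = a, b, result` → result = 24; a = 4; b = 9
`result, a = result + b, a - result` → result = 33; a = -20
So b = 9

Answer: 9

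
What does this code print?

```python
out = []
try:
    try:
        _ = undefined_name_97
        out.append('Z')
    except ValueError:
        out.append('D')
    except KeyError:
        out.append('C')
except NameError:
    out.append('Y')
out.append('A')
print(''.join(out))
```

Execution trace: 'Y' (outer except NameError) → 'A' (after the try/except). Output: YA

Answer: YA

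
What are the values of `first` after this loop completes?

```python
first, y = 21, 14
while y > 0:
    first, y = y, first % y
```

GCD of 21 and 14
`first` takes the values: 21 → 14 → 7

Answer: 7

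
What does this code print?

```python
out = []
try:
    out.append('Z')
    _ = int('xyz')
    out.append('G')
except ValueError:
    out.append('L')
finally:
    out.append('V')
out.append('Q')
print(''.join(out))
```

Execution trace: 'Z' (try body) → 'L' (except ValueError) → 'V' (finally) → 'Q' (after the try/except). Output: ZLVQ

Answer: ZLVQ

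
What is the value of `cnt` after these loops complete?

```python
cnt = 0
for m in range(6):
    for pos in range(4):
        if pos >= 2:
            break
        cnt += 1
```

Inner breaks at 2, outer runs 6 times
`cnt` takes the values: 0 → 1 → 2 → 3 → 4 → 5 → 6 → 7 → 8 → 9 → 10 → 11 → 12

Answer: 12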